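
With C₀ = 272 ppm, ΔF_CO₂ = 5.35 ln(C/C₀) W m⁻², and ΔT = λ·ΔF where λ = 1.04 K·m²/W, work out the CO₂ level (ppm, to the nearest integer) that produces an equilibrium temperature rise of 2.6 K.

Required forcing: ΔF = ΔT/λ = 2.6/1.04 = 2.5000 W/m².
Then ln(C/272) = ΔF/5.35 = 2.5000/5.35 = 0.46729.
So C = 272 × e^0.46729 = 272 × 1.59566 = 434.02 ppm.

C ≈ 434 ppm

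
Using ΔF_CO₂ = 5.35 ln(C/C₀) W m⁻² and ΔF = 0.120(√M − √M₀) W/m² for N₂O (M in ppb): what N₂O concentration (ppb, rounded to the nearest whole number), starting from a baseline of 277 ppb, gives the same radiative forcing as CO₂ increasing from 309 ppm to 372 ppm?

M ≈ 621 ppb

CO₂ forcing: 5.35 × ln(372/309) = 5.35 × 0.185553 = 0.99271 W/m².
Set 0.120(√M − √277) = 0.99271: √M = 0.99271/0.120 + √277 = 8.2726 + 16.6433 = 24.9159.
M = (24.9159)² = 620.80 ppb.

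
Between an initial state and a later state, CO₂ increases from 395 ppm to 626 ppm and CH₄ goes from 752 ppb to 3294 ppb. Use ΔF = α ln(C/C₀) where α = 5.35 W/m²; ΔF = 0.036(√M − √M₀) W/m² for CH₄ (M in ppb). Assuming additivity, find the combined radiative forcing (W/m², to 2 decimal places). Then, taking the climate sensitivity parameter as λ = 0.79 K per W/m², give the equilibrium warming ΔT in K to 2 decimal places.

ΔF = 3.54 W/m²; ΔT = 2.80 K

CO₂: 5.35 × ln(626/395) = 5.35 × ln(1.58481) = 5.35 × 0.46046 = 2.4635 W/m².
CH₄: 0.036 × (√3294 − √752) = 0.036 × (57.3934 − 27.4226) = 0.036 × 29.9708 = 1.0789 W/m².
Total ΔF = 2.4635 + 1.0789 = 3.5424 W/m².
ΔT = λ ΔF = 0.79 × 3.54 = 2.7966 K.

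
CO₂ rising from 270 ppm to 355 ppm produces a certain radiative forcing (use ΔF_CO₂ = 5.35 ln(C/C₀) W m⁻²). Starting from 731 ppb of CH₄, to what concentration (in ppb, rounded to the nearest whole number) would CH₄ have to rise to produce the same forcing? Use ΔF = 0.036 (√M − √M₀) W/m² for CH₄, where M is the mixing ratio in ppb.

CO₂ forcing: 5.35 × ln(355/270) = 5.35 × 0.273696 = 1.46427 W/m².
Set 0.036(√M − √731) = 1.46427: √M = 1.46427/0.036 + √731 = 40.6742 + 27.0370 = 67.7112.
M = (67.7112)² = 4584.81 ppb.

M ≈ 4585 ppb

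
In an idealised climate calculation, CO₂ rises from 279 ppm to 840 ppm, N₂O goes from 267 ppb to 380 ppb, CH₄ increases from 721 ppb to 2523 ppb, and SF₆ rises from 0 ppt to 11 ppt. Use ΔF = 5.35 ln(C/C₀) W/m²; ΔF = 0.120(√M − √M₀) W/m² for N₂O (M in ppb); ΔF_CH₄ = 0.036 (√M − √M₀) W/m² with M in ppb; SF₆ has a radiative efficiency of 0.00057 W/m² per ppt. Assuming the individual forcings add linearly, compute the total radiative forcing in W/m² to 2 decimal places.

ΔF = 7.12 W/m²

CO₂: 5.35 × ln(840/279) = 5.35 × ln(3.01075) = 5.35 × 1.10219 = 5.8967 W/m².
N₂O: 0.120 × (√380 − √267) = 0.120 × (19.4936 − 16.3401) = 0.120 × 3.1535 = 0.3784 W/m².
CH₄: 0.036 × (√2523 − √721) = 0.036 × (50.2295 − 26.8514) = 0.036 × 23.3781 = 0.8416 W/m².
SF₆: ΔF = 0.00057 × (11 − 0) = 0.00057 × 11 = 0.0063 W/m².
Total ΔF = 5.8967 + 0.3784 + 0.8416 + 0.0063 = 7.1230 W/m².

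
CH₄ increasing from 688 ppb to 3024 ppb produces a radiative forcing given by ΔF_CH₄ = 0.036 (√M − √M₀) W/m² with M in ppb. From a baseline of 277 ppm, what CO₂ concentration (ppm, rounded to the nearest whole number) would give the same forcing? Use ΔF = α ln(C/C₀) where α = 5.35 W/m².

C ≈ 336 ppm

CH₄ forcing: 0.036 × (√3024 − √688) = 0.036 × (54.9909 − 26.2298) = 0.036 × 28.7611 = 1.03540 W/m².
Set 5.35 ln(C/277) = 1.03540: ln(C/277) = 1.03540/5.35 = 0.19353, so C = 277 × e^0.19353 = 277 × 1.21353 = 336.15 ppm.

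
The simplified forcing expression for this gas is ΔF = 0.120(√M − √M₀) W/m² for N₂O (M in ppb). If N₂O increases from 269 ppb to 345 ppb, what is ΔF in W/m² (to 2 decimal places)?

N₂O: 0.120 × (√345 − √269) = 0.120 × (18.5742 − 16.4012) = 0.120 × 2.1730 = 0.2608 W/m².

ΔF = 0.26 W/m²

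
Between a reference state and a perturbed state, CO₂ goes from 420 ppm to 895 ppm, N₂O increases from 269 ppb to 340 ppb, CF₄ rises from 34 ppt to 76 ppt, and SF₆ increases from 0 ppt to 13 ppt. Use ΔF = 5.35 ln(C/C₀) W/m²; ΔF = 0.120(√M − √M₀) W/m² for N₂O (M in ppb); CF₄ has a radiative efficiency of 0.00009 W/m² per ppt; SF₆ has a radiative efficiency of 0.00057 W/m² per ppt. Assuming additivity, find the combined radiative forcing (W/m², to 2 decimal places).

CO₂: 5.35 × ln(895/420) = 5.35 × ln(2.13095) = 5.35 × 0.75657 = 4.0476 W/m².
N₂O: 0.120 × (√340 − √269) = 0.120 × (18.4391 − 16.4012) = 0.120 × 2.0379 = 0.2445 W/m².
CF₄: ΔF = 0.00009 × (76 − 34) = 0.00009 × 42 = 0.0038 W/m².
SF₆: ΔF = 0.00057 × (13 − 0) = 0.00057 × 13 = 0.0074 W/m².
Total ΔF = 4.0476 + 0.2445 + 0.0038 + 0.0074 = 4.3033 W/m².

ΔF = 4.30 W/m²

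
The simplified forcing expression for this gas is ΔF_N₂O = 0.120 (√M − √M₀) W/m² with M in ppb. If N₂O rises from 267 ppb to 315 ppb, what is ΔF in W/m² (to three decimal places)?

N₂O: 0.120 × (√315 − √267) = 0.120 × (17.7482 − 16.3401) = 0.120 × 1.4081 = 0.1690 W/m².

ΔF = 0.169 W/m²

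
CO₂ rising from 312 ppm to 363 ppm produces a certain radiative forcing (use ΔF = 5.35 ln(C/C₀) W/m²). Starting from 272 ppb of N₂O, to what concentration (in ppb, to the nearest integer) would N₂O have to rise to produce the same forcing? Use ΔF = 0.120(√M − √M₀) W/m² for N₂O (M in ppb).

CO₂ forcing: 5.35 × ln(363/312) = 5.35 × 0.151400 = 0.80999 W/m².
Set 0.120(√M − √272) = 0.80999: √M = 0.80999/0.120 + √272 = 6.7499 + 16.4924 = 23.2423.
M = (23.2423)² = 540.20 ppb.

M ≈ 540 ppb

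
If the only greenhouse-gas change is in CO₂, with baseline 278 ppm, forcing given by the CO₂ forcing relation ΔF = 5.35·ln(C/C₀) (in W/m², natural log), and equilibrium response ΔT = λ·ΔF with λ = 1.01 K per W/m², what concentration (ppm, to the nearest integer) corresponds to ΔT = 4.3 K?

C ≈ 616 ppm

Required forcing: ΔF = ΔT/λ = 4.3/1.01 = 4.2574 W/m².
Then ln(C/278) = ΔF/5.35 = 4.2574/5.35 = 0.79578.
So C = 278 × e^0.79578 = 278 × 2.21617 = 616.10 ppm.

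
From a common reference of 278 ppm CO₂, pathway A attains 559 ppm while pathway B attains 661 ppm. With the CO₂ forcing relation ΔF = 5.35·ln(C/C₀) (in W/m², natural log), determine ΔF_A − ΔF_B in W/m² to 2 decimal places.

ΔF_A = 5.35 ln(559/278) = 5.35 × 0.69853 = 3.7371 W/m².
ΔF_B = 5.35 ln(661/278) = 5.35 × 0.86613 = 4.6338 W/m².
Difference: 3.7371 − 4.6338 = -0.8967 W/m².

ΔF_A − ΔF_B = -0.90 W/m²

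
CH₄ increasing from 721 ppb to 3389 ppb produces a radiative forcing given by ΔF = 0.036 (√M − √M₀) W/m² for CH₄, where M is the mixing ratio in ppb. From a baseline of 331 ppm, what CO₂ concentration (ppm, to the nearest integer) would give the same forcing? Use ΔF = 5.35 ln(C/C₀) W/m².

CH₄ forcing: 0.036 × (√3389 − √721) = 0.036 × (58.2151 − 26.8514) = 0.036 × 31.3637 = 1.12909 W/m².
Set 5.35 ln(C/331) = 1.12909: ln(C/331) = 1.12909/5.35 = 0.21104, so C = 331 × e^0.21104 = 331 × 1.23496 = 408.77 ppm.

C ≈ 409 ppm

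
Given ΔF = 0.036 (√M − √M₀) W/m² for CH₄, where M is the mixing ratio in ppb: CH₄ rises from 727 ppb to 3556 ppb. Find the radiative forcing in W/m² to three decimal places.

ΔF = 1.176 W/m²

CH₄: 0.036 × (√3556 − √727) = 0.036 × (59.6322 − 26.9629) = 0.036 × 32.6693 = 1.1761 W/m².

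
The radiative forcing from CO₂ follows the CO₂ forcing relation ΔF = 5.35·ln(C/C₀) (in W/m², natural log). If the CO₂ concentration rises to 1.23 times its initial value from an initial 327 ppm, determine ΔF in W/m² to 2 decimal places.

ΔF = 5.35 × ln(1.23) = 5.35 × 0.20701 = 1.1075 W/m².

ΔF = 1.11 W/m²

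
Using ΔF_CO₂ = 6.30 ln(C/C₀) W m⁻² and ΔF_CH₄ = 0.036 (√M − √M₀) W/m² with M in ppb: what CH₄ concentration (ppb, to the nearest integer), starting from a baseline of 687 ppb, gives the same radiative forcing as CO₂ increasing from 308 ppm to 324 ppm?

CO₂ forcing: 6.30 × ln(324/308) = 6.30 × 0.050644 = 0.31906 W/m².
Set 0.036(√M − √687) = 0.31906: √M = 0.31906/0.036 + √687 = 8.8628 + 26.2107 = 35.0735.
M = (35.0735)² = 1230.15 ppb.

M ≈ 1230 ppb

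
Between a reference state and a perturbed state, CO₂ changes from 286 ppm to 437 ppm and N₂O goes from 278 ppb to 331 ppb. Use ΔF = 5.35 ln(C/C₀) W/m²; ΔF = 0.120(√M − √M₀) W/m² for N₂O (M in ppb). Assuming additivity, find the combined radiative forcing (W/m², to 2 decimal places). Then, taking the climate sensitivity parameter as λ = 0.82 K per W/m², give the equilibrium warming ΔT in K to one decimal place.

CO₂: 5.35 × ln(437/286) = 5.35 × ln(1.52797) = 5.35 × 0.42394 = 2.2681 W/m².
N₂O: 0.120 × (√331 − √278) = 0.120 × (18.1934 − 16.6733) = 0.120 × 1.5201 = 0.1824 W/m².
Total ΔF = 2.2681 + 0.1824 = 2.4505 W/m².
ΔT = λ ΔF = 0.82 × 2.45 = 2.0090 K.

ΔF = 2.45 W/m²; ΔT = 2.0 K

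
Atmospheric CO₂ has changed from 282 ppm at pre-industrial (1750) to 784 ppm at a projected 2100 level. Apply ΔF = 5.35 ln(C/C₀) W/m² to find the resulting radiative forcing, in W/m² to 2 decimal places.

CO₂ absorption bands are partially saturated, so forcing scales with the logarithm of the concentration ratio.
CO₂: 5.35 × ln(784/282) = 5.35 × ln(2.78014) = 5.35 × 1.02250 = 5.4704 W/m².

ΔF = 5.47 W/m²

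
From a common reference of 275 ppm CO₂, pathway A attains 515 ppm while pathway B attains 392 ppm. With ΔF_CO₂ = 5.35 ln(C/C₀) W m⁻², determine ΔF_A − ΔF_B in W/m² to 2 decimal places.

ΔF_A − ΔF_B = 1.46 W/m²

ΔF_A = 5.35 ln(515/275) = 5.35 × 0.62740 = 3.3566 W/m².
ΔF_B = 5.35 ln(392/275) = 5.35 × 0.35449 = 1.8965 W/m².
Difference: 3.3566 − 1.8965 = 1.4601 W/m².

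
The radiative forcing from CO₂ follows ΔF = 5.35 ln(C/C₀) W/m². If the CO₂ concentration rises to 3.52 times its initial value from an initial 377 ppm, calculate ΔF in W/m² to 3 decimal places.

ΔF = 5.35 × ln(3.52) = 5.35 × 1.25846 = 6.7328 W/m².

ΔF = 6.733 W/m²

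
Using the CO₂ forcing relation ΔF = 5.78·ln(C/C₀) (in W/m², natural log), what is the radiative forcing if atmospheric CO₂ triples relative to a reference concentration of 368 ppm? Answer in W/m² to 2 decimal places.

Because the forcing depends only on the ratio C/C₀, the initial concentration does not enter.
ΔF = 5.78 × ln(3) = 5.78 × 1.09861 = 6.3500 W/m².

ΔF = 6.35 W/m²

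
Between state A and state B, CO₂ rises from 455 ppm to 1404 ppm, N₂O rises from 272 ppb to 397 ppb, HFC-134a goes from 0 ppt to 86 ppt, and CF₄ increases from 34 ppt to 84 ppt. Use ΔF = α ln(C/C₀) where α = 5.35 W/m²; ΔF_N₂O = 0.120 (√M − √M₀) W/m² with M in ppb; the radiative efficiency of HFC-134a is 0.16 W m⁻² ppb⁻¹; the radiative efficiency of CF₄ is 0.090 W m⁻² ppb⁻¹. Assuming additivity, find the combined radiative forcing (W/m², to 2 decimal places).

ΔF = 6.46 W/m²

CO₂: 5.35 × ln(1404/455) = 5.35 × ln(3.08571) = 5.35 × 1.12678 = 6.0283 W/m².
N₂O: 0.120 × (√397 − √272) = 0.120 × (19.9249 − 16.4924) = 0.120 × 3.4325 = 0.4119 W/m².
HFC-134a: Δ = 86 − 0 = 86 ppt = 0.086 ppb; ΔF = 0.16 × 0.086 = 0.0138 W/m².
CF₄: Δ = 84 − 34 = 50 ppt = 0.050 ppb; ΔF = 0.090 × 0.050 = 0.0045 W/m².
Total ΔF = 6.0283 + 0.4119 + 0.0138 + 0.0045 = 6.4585 W/m².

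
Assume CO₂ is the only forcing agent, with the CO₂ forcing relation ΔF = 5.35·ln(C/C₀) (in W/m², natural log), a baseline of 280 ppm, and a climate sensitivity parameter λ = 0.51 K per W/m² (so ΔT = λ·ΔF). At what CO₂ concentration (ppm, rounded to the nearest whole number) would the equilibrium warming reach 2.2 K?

C ≈ 627 ppm

Required forcing: ΔF = ΔT/λ = 2.2/0.51 = 4.3137 W/m².
Then ln(C/280) = ΔF/5.35 = 4.3137/5.35 = 0.80630.
So C = 280 × e^0.80630 = 280 × 2.23961 = 627.09 ppm.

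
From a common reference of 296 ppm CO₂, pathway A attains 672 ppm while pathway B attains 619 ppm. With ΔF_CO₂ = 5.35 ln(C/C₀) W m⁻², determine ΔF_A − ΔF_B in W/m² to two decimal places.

ΔF_A − ΔF_B = 0.44 W/m²

ΔF_A = 5.35 ln(672/296) = 5.35 × 0.81990 = 4.3865 W/m².
ΔF_B = 5.35 ln(619/296) = 5.35 × 0.73775 = 3.9470 W/m².
Difference: 4.3865 − 3.9470 = 0.4395 W/m².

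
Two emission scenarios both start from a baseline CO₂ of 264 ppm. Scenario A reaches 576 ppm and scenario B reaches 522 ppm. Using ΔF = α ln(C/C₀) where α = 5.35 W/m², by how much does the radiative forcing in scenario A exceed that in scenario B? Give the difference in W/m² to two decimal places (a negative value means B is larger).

ΔF_A − ΔF_B = 0.53 W/m²

ΔF_A = 5.35 ln(576/264) = 5.35 × 0.78016 = 4.1739 W/m².
ΔF_B = 5.35 ln(522/264) = 5.35 × 0.68172 = 3.6472 W/m².
Difference: 4.1739 − 3.6472 = 0.5267 W/m².
(Equivalently, ΔF_A − ΔF_B = 5.35 ln(576/522) = 5.35 × 0.09844 = 0.5267 W/m².)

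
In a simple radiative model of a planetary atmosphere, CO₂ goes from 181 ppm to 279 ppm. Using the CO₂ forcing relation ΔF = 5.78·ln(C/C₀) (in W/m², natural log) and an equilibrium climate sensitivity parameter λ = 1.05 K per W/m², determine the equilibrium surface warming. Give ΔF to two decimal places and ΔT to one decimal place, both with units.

ΔF = 2.50 W/m²; ΔT = 2.6 K

CO₂: 5.78 × ln(279/181) = 5.78 × ln(1.54144) = 5.78 × 0.43272 = 2.5011 W/m².
ΔT = λ ΔF = 1.05 × 2.50 = 2.6250 K.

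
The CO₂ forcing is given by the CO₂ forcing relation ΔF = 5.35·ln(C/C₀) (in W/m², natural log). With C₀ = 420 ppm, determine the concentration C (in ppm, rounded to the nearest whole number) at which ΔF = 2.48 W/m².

Set 5.35 ln(C/420) = 2.48, so ln(C/420) = 2.48/5.35 = 0.46355.
Then C/420 = e^0.46355 = 1.58971, giving C = 420 × 1.58971 = 667.68 ppm.

C ≈ 668 ppm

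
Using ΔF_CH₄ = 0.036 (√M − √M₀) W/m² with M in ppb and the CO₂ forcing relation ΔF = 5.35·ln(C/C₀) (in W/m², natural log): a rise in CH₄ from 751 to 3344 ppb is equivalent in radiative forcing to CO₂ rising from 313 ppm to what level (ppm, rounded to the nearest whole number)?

C ≈ 384 ppm

CH₄ forcing: 0.036 × (√3344 − √751) = 0.036 × (57.8273 − 27.4044) = 0.036 × 30.4229 = 1.09522 W/m².
Set 5.35 ln(C/313) = 1.09522: ln(C/313) = 1.09522/5.35 = 0.20471, so C = 313 × e^0.20471 = 313 × 1.22717 = 384.10 ppm.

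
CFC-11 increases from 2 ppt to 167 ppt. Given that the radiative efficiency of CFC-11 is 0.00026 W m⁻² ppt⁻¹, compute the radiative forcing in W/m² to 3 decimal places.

CFC-11: ΔF = 0.00026 × (167 − 2) = 0.00026 × 165 = 0.0429 W/m².

ΔF = 0.043 W/m²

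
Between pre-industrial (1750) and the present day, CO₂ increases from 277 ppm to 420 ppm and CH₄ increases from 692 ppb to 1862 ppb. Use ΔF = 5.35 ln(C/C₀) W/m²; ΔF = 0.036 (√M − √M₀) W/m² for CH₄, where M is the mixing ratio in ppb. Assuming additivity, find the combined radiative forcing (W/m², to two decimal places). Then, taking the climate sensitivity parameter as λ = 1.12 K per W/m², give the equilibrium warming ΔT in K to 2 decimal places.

CO₂: 5.35 × ln(420/277) = 5.35 × ln(1.51625) = 5.35 × 0.41624 = 2.2269 W/m².
CH₄: 0.036 × (√1862 − √692) = 0.036 × (43.1509 − 26.3059) = 0.036 × 16.8450 = 0.6064 W/m².
Total ΔF = 2.2269 + 0.6064 = 2.8333 W/m².
ΔT = λ ΔF = 1.12 × 2.83 = 3.1696 K.

ΔF = 2.83 W/m²; ΔT = 3.17 K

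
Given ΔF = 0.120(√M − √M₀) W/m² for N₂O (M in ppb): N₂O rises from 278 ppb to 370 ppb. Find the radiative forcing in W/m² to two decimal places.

ΔF = 0.31 W/m²

N₂O: 0.120 × (√370 − √278) = 0.120 × (19.2354 − 16.6733) = 0.120 × 2.5621 = 0.3075 W/m².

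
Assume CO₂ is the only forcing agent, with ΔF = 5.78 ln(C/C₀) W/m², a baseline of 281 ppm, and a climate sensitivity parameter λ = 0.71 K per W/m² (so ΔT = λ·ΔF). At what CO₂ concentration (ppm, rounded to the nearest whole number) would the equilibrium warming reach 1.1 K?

C ≈ 367 ppm

Required forcing: ΔF = ΔT/λ = 1.1/0.71 = 1.5493 W/m².
Then ln(C/281) = ΔF/5.78 = 1.5493/5.78 = 0.26804.
So C = 281 × e^0.26804 = 281 × 1.30740 = 367.38 ppm.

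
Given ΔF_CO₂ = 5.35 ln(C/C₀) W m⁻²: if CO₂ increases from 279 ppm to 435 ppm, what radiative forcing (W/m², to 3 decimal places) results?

CO₂: 5.35 × ln(435/279) = 5.35 × ln(1.55914) = 5.35 × 0.44413 = 2.3761 W/m².

ΔF = 2.376 W/m²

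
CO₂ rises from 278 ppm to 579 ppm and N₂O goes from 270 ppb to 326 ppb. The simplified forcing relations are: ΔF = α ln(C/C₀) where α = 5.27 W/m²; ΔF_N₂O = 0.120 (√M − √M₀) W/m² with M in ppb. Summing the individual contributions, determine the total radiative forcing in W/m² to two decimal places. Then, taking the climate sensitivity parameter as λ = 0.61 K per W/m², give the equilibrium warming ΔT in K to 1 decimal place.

ΔF = 4.06 W/m²; ΔT = 2.5 K

CO₂: 5.27 × ln(579/278) = 5.27 × ln(2.08273) = 5.27 × 0.73368 = 3.8665 W/m².
N₂O: 0.120 × (√326 − √270) = 0.120 × (18.0555 − 16.4317) = 0.120 × 1.6238 = 0.1949 W/m².
Total ΔF = 3.8665 + 0.1949 = 4.0614 W/m².
ΔT = λ ΔF = 0.61 × 4.06 = 2.4766 K.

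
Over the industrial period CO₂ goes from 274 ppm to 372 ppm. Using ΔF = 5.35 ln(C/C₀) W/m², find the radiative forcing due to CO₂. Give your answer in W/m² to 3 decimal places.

CO₂: 5.35 × ln(372/274) = 5.35 × ln(1.35766) = 5.35 × 0.30576 = 1.6358 W/m².

ΔF = 1.636 W/m²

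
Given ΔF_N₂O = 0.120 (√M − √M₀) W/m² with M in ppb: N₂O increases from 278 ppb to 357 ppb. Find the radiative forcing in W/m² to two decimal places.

N₂O: 0.120 × (√357 − √278) = 0.120 × (18.8944 − 16.6733) = 0.120 × 2.2211 = 0.2665 W/m².

ΔF = 0.27 W/m²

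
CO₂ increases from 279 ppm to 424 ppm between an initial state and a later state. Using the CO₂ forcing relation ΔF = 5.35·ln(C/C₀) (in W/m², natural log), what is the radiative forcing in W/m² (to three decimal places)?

ΔF = 2.239 W/m²

CO₂: 5.35 × ln(424/279) = 5.35 × ln(1.51971) = 5.35 × 0.41852 = 2.2391 W/m².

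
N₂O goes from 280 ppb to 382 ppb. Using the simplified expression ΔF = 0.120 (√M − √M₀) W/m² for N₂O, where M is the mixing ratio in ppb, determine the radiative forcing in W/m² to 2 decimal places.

N₂O: 0.120 × (√382 − √280) = 0.120 × (19.5448 − 16.7332) = 0.120 × 2.8116 = 0.3374 W/m².

ΔF = 0.34 W/m²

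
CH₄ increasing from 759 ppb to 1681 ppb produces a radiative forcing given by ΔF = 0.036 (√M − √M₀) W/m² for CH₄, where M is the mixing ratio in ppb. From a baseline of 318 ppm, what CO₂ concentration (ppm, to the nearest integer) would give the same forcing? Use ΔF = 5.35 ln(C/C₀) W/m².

CH₄ forcing: 0.036 × (√1681 − √759) = 0.036 × (41.0000 − 27.5500) = 0.036 × 13.4500 = 0.48420 W/m².
Set 5.35 ln(C/318) = 0.48420: ln(C/318) = 0.48420/5.35 = 0.09050, so C = 318 × e^0.09050 = 318 × 1.09472 = 348.12 ppm.

C ≈ 348 ppm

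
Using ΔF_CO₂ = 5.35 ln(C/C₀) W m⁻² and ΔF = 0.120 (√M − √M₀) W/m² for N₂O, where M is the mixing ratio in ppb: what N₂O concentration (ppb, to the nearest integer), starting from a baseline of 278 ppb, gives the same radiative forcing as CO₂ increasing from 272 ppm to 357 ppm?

M ≈ 829 ppb

CO₂ forcing: 5.35 × ln(357/272) = 5.35 × 0.271934 = 1.45485 W/m².
Set 0.120(√M − √278) = 1.45485: √M = 1.45485/0.120 + √278 = 12.1238 + 16.6733 = 28.7971.
M = (28.7971)² = 829.27 ppb.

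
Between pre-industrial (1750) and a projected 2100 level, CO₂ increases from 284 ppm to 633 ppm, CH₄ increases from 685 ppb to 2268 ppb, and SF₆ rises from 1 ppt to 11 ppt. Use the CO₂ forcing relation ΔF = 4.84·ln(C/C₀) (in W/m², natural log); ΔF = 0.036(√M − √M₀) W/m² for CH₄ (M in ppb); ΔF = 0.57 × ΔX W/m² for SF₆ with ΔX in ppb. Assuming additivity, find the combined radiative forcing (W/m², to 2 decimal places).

CO₂: 4.84 × ln(633/284) = 4.84 × ln(2.22887) = 4.84 × 0.80149 = 3.8792 W/m².
CH₄: 0.036 × (√2268 − √685) = 0.036 × (47.6235 − 26.1725) = 0.036 × 21.4510 = 0.7722 W/m².
SF₆: Δ = 11 − 1 = 10 ppt = 0.010 ppb; ΔF = 0.57 × 0.010 = 0.0057 W/m².
Total ΔF = 3.8792 + 0.7722 + 0.0057 = 4.6571 W/m².

ΔF = 4.66 W/m²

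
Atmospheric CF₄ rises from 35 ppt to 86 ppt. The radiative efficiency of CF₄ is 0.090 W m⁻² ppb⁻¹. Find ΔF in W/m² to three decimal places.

ΔF = 0.005 W/m²

CF₄: Δ = 86 − 35 = 51 ppt = 0.051 ppb; ΔF = 0.090 × 0.051 = 0.0046 W/m².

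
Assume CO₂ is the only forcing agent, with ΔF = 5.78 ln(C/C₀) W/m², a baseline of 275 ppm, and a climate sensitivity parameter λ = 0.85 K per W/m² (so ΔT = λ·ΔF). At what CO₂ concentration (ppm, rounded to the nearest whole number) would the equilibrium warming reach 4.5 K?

C ≈ 687 ppm

Required forcing: ΔF = ΔT/λ = 4.5/0.85 = 5.2941 W/m².
Then ln(C/275) = ΔF/5.78 = 5.2941/5.78 = 0.91593.
So C = 275 × e^0.91593 = 275 × 2.49910 = 687.25 ppm.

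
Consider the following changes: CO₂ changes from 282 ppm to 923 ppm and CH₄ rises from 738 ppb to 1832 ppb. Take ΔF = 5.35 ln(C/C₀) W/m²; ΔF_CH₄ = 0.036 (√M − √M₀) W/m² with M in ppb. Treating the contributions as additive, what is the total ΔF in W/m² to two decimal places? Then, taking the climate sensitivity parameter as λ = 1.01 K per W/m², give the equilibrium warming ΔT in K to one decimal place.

ΔF = 6.91 W/m²; ΔT = 7.0 K

CO₂: 5.35 × ln(923/282) = 5.35 × ln(3.27305) = 5.35 × 1.18572 = 6.3436 W/m².
CH₄: 0.036 × (√1832 − √738) = 0.036 × (42.8019 − 27.1662) = 0.036 × 15.6357 = 0.5629 W/m².
Total ΔF = 6.3436 + 0.5629 = 6.9065 W/m².
ΔT = λ ΔF = 1.01 × 6.91 = 6.9791 K.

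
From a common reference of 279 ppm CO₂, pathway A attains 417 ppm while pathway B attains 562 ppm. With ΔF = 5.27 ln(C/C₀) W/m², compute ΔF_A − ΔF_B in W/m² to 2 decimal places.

ΔF_A − ΔF_B = -1.57 W/m²

ΔF_A = 5.27 ln(417/279) = 5.27 × 0.40187 = 2.1179 W/m².
ΔF_B = 5.27 ln(562/279) = 5.27 × 0.70029 = 3.6905 W/m².
Difference: 2.1179 − 3.6905 = -1.5726 W/m².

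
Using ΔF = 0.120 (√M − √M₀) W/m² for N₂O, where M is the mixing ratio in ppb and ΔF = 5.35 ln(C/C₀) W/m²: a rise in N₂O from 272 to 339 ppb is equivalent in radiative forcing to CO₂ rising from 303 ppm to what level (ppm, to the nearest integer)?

N₂O forcing: 0.120 × (√339 − √272) = 0.120 × (18.4120 − 16.4924) = 0.120 × 1.9196 = 0.23035 W/m².
Set 5.35 ln(C/303) = 0.23035: ln(C/303) = 0.23035/5.35 = 0.04306, so C = 303 × e^0.04306 = 303 × 1.04400 = 316.33 ppm.

C ≈ 316 ppm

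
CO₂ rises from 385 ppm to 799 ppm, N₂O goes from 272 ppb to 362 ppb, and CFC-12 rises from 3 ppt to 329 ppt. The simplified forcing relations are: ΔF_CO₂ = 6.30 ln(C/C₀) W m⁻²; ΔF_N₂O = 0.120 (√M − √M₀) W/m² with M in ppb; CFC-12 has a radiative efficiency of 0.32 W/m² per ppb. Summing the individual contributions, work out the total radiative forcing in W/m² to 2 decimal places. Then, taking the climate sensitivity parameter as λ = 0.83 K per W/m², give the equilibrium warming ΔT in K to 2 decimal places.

CO₂: 6.30 × ln(799/385) = 6.30 × ln(2.07532) = 6.30 × 0.73012 = 4.5998 W/m².
N₂O: 0.120 × (√362 − √272) = 0.120 × (19.0263 − 16.4924) = 0.120 × 2.5339 = 0.3041 W/m².
CFC-12: Δ = 329 − 3 = 326 ppt = 0.326 ppb; ΔF = 0.32 × 0.326 = 0.1043 W/m².
Total ΔF = 4.5998 + 0.3041 + 0.1043 = 5.0082 W/m².
ΔT = λ ΔF = 0.83 × 5.01 = 4.1583 K.

ΔF = 5.01 W/m²; ΔT = 4.16 K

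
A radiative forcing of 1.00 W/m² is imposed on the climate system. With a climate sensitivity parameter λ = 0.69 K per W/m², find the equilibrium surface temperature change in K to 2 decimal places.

ΔT = 0.69 K

ΔT = λ ΔF = 0.69 × 1.00 = 0.6900 K.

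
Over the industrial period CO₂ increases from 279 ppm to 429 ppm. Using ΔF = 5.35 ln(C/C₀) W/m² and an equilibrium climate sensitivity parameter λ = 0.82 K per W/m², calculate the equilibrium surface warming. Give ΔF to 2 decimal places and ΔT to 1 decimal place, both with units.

ΔF = 2.30 W/m²; ΔT = 1.9 K

CO₂: 5.35 × ln(429/279) = 5.35 × ln(1.53763) = 5.35 × 0.43024 = 2.3018 W/m².
ΔT = λ ΔF = 0.82 × 2.30 = 1.8860 K.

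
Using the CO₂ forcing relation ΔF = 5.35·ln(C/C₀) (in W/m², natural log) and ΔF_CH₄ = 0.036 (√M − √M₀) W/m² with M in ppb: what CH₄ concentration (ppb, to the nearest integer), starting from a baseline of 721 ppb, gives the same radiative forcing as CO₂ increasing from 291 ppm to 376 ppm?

CO₂ forcing: 5.35 × ln(376/291) = 5.35 × 0.256266 = 1.37102 W/m².
Set 0.036(√M − √721) = 1.37102: √M = 1.37102/0.036 + √721 = 38.0839 + 26.8514 = 64.9353.
M = (64.9353)² = 4216.59 ppb.

M ≈ 4217 ppb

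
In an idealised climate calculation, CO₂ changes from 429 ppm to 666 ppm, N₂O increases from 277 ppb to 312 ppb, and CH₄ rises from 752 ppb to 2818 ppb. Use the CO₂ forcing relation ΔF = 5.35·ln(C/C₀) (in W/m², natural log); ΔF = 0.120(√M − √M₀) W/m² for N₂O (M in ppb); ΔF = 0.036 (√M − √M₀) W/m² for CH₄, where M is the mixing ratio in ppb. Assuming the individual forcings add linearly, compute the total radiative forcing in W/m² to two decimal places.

ΔF = 3.40 W/m²

CO₂: 5.35 × ln(666/429) = 5.35 × ln(1.55245) = 5.35 × 0.43983 = 2.3531 W/m².
N₂O: 0.120 × (√312 − √277) = 0.120 × (17.6635 − 16.6433) = 0.120 × 1.0202 = 0.1224 W/m².
CH₄: 0.036 × (√2818 − √752) = 0.036 × (53.0848 − 27.4226) = 0.036 × 25.6622 = 0.9238 W/m².
Total ΔF = 2.3531 + 0.1224 + 0.9238 = 3.3993 W/m².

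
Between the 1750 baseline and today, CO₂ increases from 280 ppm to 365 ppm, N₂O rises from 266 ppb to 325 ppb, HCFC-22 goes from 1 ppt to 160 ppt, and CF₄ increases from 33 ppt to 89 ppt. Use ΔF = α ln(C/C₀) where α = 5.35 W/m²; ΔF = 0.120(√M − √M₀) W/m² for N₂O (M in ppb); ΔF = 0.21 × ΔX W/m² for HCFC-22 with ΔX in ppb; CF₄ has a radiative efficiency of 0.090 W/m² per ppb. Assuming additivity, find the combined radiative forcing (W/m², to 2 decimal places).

ΔF = 1.66 W/m²

CO₂: 5.35 × ln(365/280) = 5.35 × ln(1.30357) = 5.35 × 0.26511 = 1.4183 W/m².
N₂O: 0.120 × (√325 − √266) = 0.120 × (18.0278 − 16.3095) = 0.120 × 1.7183 = 0.2062 W/m².
HCFC-22: Δ = 160 − 1 = 159 ppt = 0.159 ppb; ΔF = 0.21 × 0.159 = 0.0334 W/m².
CF₄: Δ = 89 − 33 = 56 ppt = 0.056 ppb; ΔF = 0.090 × 0.056 = 0.0050 W/m².
Total ΔF = 1.4183 + 0.2062 + 0.0334 + 0.0050 = 1.6629 W/m².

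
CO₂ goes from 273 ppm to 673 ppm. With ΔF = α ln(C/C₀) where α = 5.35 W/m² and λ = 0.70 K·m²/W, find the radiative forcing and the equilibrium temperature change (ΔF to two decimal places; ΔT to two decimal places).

CO₂: 5.35 × ln(673/273) = 5.35 × ln(2.46520) = 5.35 × 0.90227 = 4.8271 W/m².
ΔT = λ ΔF = 0.70 × 4.83 = 3.3810 K.

ΔF = 4.83 W/m²; ΔT = 3.38 K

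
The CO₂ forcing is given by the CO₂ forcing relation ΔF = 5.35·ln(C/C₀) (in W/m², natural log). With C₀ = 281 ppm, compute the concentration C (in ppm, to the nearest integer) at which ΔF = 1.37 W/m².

Set 5.35 ln(C/281) = 1.37, so ln(C/281) = 1.37/5.35 = 0.25607.
Then C/281 = e^0.25607 = 1.29184, giving C = 281 × 1.29184 = 363.01 ppm.

C ≈ 363 ppm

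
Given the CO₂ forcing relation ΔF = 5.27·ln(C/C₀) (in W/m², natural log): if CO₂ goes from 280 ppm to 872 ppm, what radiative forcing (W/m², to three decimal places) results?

ΔF = 5.987 W/m²

CO₂: 5.27 × ln(872/280) = 5.27 × ln(3.11429) = 5.27 × 1.13600 = 5.9867 W/m².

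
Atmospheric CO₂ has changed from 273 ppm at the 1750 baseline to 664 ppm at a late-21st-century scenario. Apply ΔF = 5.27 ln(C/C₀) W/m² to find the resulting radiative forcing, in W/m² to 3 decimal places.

ΔF = 4.684 W/m²

CO₂ absorption bands are partially saturated, so forcing scales with the logarithm of the concentration ratio.
CO₂: 5.27 × ln(664/273) = 5.27 × ln(2.43223) = 5.27 × 0.88881 = 4.6840 W/m².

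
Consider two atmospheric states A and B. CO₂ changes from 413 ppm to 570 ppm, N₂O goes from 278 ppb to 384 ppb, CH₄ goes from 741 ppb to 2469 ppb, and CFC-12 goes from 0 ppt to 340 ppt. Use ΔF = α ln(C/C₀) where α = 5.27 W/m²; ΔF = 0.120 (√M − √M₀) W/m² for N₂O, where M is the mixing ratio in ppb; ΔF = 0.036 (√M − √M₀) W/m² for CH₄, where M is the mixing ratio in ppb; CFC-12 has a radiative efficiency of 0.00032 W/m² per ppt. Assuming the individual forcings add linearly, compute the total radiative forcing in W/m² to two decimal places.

CO₂: 5.27 × ln(570/413) = 5.27 × ln(1.38015) = 5.27 × 0.32219 = 1.6979 W/m².
N₂O: 0.120 × (√384 − √278) = 0.120 × (19.5959 − 16.6733) = 0.120 × 2.9226 = 0.3507 W/m².
CH₄: 0.036 × (√2469 − √741) = 0.036 × (49.6890 − 27.2213) = 0.036 × 22.4677 = 0.8088 W/m².
CFC-12: ΔF = 0.00032 × (340 − 0) = 0.00032 × 340 = 0.1088 W/m².
Total ΔF = 1.6979 + 0.3507 + 0.8088 + 0.1088 = 2.9662 W/m².

ΔF = 2.97 W/m²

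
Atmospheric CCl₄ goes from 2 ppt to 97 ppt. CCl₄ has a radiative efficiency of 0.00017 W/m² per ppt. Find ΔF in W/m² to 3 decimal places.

CCl₄: ΔF = 0.00017 × (97 − 2) = 0.00017 × 95 = 0.0162 W/m².

ΔF = 0.016 W/m²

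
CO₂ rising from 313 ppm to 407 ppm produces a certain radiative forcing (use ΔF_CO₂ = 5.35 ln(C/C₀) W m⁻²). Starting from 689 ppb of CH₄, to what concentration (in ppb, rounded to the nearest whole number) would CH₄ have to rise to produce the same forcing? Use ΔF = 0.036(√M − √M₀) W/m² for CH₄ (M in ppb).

CO₂ forcing: 5.35 × ln(407/313) = 5.35 × 0.262610 = 1.40496 W/m².
Set 0.036(√M − √689) = 1.40496: √M = 1.40496/0.036 + √689 = 39.0267 + 26.2488 = 65.2755.
M = (65.2755)² = 4260.89 ppb.

M ≈ 4261 ppb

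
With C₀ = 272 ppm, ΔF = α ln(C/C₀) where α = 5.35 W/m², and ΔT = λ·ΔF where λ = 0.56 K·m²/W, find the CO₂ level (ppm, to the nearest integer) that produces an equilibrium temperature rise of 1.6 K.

C ≈ 464 ppm

Required forcing: ΔF = ΔT/λ = 1.6/0.56 = 2.8571 W/m².
Then ln(C/272) = ΔF/5.35 = 2.8571/5.35 = 0.53404.
So C = 272 × e^0.53404 = 272 × 1.70581 = 463.98 ppm.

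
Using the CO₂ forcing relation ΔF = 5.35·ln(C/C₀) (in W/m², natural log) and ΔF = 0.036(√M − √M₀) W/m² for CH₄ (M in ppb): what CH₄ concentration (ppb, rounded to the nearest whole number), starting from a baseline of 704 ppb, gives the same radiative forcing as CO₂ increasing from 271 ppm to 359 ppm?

CO₂ forcing: 5.35 × ln(359/271) = 5.35 × 0.281204 = 1.50444 W/m².
Set 0.036(√M − √704) = 1.50444: √M = 1.50444/0.036 + √704 = 41.7900 + 26.5330 = 68.3230.
M = (68.3230)² = 4668.03 ppb.

M ≈ 4668 ppb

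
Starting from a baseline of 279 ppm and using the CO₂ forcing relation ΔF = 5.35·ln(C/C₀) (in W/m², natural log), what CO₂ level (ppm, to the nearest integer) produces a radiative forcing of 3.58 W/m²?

Set 5.35 ln(C/279) = 3.58, so ln(C/279) = 3.58/5.35 = 0.66916.
Then C/279 = e^0.66916 = 1.95260, giving C = 279 × 1.95260 = 544.78 ppm.

C ≈ 545 ppm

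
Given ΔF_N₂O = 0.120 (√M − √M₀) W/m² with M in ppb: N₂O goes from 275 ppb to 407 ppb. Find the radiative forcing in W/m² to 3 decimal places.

ΔF = 0.431 W/m²

N₂O: 0.120 × (√407 − √275) = 0.120 × (20.1742 − 16.5831) = 0.120 × 3.5911 = 0.4309 W/m².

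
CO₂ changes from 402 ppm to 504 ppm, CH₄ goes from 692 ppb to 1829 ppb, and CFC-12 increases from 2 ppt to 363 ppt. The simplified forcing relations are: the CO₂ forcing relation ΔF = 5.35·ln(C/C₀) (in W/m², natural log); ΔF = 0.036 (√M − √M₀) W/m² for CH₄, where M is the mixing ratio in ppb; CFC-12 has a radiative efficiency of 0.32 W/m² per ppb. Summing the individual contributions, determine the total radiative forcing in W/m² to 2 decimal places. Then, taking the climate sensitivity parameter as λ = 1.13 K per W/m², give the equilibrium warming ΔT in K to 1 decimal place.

ΔF = 1.92 W/m²; ΔT = 2.2 K

CO₂: 5.35 × ln(504/402) = 5.35 × ln(1.25373) = 5.35 × 0.22612 = 1.2097 W/m².
CH₄: 0.036 × (√1829 − √692) = 0.036 × (42.7668 − 26.3059) = 0.036 × 16.4609 = 0.5926 W/m².
CFC-12: Δ = 363 − 2 = 361 ppt = 0.361 ppb; ΔF = 0.32 × 0.361 = 0.1155 W/m².
Total ΔF = 1.2097 + 0.5926 + 0.1155 = 1.9178 W/m².
ΔT = λ ΔF = 1.13 × 1.92 = 2.1696 K.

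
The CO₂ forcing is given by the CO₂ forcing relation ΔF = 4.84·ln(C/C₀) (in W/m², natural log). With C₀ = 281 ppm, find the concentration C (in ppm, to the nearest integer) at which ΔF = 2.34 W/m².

Set 4.84 ln(C/281) = 2.34, so ln(C/281) = 2.34/4.84 = 0.48347.
Then C/281 = e^0.48347 = 1.62169, giving C = 281 × 1.62169 = 455.69 ppm.

C ≈ 456 ppm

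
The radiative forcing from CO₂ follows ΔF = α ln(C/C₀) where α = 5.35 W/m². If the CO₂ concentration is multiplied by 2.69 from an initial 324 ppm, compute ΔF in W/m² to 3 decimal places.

ΔF = 5.294 W/m²

ΔF = 5.35 × ln(2.69) = 5.35 × 0.98954 = 5.2940 W/m².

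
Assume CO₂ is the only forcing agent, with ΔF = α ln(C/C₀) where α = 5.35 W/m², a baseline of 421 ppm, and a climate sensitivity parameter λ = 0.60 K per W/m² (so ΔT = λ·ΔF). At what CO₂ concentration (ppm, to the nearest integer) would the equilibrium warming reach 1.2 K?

Required forcing: ΔF = ΔT/λ = 1.2/0.60 = 2.0000 W/m².
Then ln(C/421) = ΔF/5.35 = 2.0000/5.35 = 0.37383.
So C = 421 × e^0.37383 = 421 × 1.45329 = 611.84 ppm.

C ≈ 612 ppm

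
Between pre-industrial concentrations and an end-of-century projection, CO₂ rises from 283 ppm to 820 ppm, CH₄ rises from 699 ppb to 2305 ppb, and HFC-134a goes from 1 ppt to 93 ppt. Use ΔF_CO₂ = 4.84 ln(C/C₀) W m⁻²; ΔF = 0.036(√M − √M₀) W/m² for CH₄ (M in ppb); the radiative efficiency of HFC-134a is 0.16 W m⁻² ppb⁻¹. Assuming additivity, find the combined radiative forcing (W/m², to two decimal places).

CO₂: 4.84 × ln(820/283) = 4.84 × ln(2.89753) = 4.84 × 1.06386 = 5.1491 W/m².
CH₄: 0.036 × (√2305 − √699) = 0.036 × (48.0104 − 26.4386) = 0.036 × 21.5718 = 0.7766 W/m².
HFC-134a: Δ = 93 − 1 = 92 ppt = 0.092 ppb; ΔF = 0.16 × 0.092 = 0.0147 W/m².
Total ΔF = 5.1491 + 0.7766 + 0.0147 = 5.9404 W/m².

ΔF = 5.94 W/m²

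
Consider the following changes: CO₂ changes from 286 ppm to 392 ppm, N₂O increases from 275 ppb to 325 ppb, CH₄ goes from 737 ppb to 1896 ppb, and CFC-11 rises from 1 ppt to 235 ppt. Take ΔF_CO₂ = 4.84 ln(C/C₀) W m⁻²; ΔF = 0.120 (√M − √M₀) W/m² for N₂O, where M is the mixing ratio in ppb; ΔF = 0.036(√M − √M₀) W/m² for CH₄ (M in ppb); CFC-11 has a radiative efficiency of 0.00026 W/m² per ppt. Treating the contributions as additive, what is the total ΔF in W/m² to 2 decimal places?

CO₂: 4.84 × ln(392/286) = 4.84 × ln(1.37063) = 4.84 × 0.31527 = 1.5259 W/m².
N₂O: 0.120 × (√325 − √275) = 0.120 × (18.0278 − 16.5831) = 0.120 × 1.4447 = 0.1734 W/m².
CH₄: 0.036 × (√1896 − √737) = 0.036 × (43.5431 − 27.1477) = 0.036 × 16.3954 = 0.5902 W/m².
CFC-11: ΔF = 0.00026 × (235 − 1) = 0.00026 × 234 = 0.0608 W/m².
Total ΔF = 1.5259 + 0.1734 + 0.5902 + 0.0608 = 2.3503 W/m².

ΔF = 2.35 W/m²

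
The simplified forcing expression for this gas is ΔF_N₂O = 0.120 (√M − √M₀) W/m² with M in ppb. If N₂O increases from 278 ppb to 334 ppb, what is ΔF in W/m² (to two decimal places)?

N₂O: 0.120 × (√334 − √278) = 0.120 × (18.2757 − 16.6733) = 0.120 × 1.6024 = 0.1923 W/m².

ΔF = 0.19 W/m²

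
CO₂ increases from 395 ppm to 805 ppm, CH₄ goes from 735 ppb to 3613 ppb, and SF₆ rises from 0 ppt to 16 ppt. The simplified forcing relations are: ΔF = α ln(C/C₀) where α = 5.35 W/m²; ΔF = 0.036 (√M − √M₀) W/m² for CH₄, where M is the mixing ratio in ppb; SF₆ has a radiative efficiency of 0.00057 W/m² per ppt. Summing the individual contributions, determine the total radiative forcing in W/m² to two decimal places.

CO₂: 5.35 × ln(805/395) = 5.35 × ln(2.03797) = 5.35 × 0.71195 = 3.8089 W/m².
CH₄: 0.036 × (√3613 − √735) = 0.036 × (60.1082 − 27.1109) = 0.036 × 32.9973 = 1.1879 W/m².
SF₆: ΔF = 0.00057 × (16 − 0) = 0.00057 × 16 = 0.0091 W/m².
Total ΔF = 3.8089 + 1.1879 + 0.0091 = 5.0059 W/m².

ΔF = 5.01 W/m²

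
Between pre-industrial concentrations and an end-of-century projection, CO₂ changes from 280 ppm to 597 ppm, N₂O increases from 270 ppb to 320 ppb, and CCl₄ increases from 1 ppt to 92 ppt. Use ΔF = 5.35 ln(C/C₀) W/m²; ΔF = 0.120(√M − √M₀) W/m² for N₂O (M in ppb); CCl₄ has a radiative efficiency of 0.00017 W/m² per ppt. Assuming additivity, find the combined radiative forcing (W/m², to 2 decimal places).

ΔF = 4.24 W/m²

CO₂: 5.35 × ln(597/280) = 5.35 × ln(2.13214) = 5.35 × 0.75713 = 4.0506 W/m².
N₂O: 0.120 × (√320 − √270) = 0.120 × (17.8885 − 16.4317) = 0.120 × 1.4568 = 0.1748 W/m².
CCl₄: ΔF = 0.00017 × (92 − 1) = 0.00017 × 91 = 0.0155 W/m².
Total ΔF = 4.0506 + 0.1748 + 0.0155 = 4.2409 W/m².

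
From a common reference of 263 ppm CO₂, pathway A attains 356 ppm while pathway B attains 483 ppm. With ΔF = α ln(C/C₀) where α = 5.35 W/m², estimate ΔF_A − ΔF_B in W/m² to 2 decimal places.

ΔF_A = 5.35 ln(356/263) = 5.35 × 0.30278 = 1.6199 W/m².
ΔF_B = 5.35 ln(483/263) = 5.35 × 0.60786 = 3.2521 W/m².
Difference: 1.6199 − 3.2521 = -1.6322 W/m².
(Equivalently, ΔF_A − ΔF_B = 5.35 ln(356/483) = 5.35 × -0.30509 = -1.6322 W/m².)

ΔF_A − ΔF_B = -1.63 W/m²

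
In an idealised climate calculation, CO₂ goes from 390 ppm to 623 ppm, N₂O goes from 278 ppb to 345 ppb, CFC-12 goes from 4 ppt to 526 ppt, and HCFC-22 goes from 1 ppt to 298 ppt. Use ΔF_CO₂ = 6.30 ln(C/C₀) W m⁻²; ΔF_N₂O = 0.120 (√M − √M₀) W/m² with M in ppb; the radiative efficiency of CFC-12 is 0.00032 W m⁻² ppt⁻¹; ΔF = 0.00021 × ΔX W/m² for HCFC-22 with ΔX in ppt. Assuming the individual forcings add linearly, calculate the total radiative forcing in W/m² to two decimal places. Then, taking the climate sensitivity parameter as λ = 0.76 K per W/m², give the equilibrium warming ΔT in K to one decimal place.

CO₂: 6.30 × ln(623/390) = 6.30 × ln(1.59744) = 6.30 × 0.46840 = 2.9509 W/m².
N₂O: 0.120 × (√345 − √278) = 0.120 × (18.5742 − 16.6733) = 0.120 × 1.9009 = 0.2281 W/m².
CFC-12: ΔF = 0.00032 × (526 − 4) = 0.00032 × 522 = 0.1670 W/m².
HCFC-22: ΔF = 0.00021 × (298 − 1) = 0.00021 × 297 = 0.0624 W/m².
Total ΔF = 2.9509 + 0.2281 + 0.1670 + 0.0624 = 3.4084 W/m².
ΔT = λ ΔF = 0.76 × 3.41 = 2.5916 K.

ΔF = 3.41 W/m²; ΔT = 2.6 K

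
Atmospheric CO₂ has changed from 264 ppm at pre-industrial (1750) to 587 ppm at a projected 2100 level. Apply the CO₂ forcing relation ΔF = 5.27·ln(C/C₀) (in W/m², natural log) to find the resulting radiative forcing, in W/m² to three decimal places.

CO₂ absorption bands are partially saturated, so forcing scales with the logarithm of the concentration ratio.
CO₂: 5.27 × ln(587/264) = 5.27 × ln(2.22348) = 5.27 × 0.79907 = 4.2111 W/m².

ΔF = 4.211 W/m²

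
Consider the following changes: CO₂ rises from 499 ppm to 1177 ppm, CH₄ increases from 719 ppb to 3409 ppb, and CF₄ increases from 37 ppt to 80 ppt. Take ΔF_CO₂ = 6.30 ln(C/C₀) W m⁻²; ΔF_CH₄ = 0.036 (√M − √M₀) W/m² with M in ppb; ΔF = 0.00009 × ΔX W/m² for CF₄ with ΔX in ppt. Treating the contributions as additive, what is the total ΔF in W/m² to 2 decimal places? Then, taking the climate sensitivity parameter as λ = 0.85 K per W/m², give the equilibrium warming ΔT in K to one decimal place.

ΔF = 6.55 W/m²; ΔT = 5.6 K

CO₂: 6.30 × ln(1177/499) = 6.30 × ln(2.35872) = 6.30 × 0.85812 = 5.4062 W/m².
CH₄: 0.036 × (√3409 − √719) = 0.036 × (58.3866 − 26.8142) = 0.036 × 31.5724 = 1.1366 W/m².
CF₄: ΔF = 0.00009 × (80 − 37) = 0.00009 × 43 = 0.0039 W/m².
Total ΔF = 5.4062 + 1.1366 + 0.0039 = 6.5467 W/m².
ΔT = λ ΔF = 0.85 × 6.55 = 5.5675 K.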